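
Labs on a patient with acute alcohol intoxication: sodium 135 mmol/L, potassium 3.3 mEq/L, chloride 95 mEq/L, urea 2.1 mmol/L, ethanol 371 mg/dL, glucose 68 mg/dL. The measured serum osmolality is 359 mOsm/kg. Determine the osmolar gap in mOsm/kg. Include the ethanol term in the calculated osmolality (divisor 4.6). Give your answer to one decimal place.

Calculated osmolality = 2·Na + glucose/18 + urea + ethanol/4.6
= 2·135 + 68/18 + 2.1 + 371/4.6
= 270 + 3.78 + 2.10 + 80.65
= 356.53 mOsm/kg ≈ 356.5 mOsm/kg
Osmolar gap = measured − calculated = 359 − 356.5 = 2.5 mOsm/kg

2.5 mOsm/kg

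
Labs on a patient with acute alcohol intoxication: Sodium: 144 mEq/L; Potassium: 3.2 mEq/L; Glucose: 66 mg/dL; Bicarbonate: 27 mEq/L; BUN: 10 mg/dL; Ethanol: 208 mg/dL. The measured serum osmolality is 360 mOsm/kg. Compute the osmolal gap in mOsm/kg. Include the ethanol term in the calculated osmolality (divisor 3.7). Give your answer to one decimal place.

Calculated osmolality = 2·Na + glucose/18 + BUN/2.8 + ethanol/3.7
= 2·144 + 66/18 + 10/2.8 + 208/3.7
= 288 + 3.67 + 3.57 + 56.22
= 351.46 mOsm/kg ≈ 351.5 mOsm/kg
Osmolar gap = measured − calculated = 360 − 351.5 = 8.5 mOsm/kg

8.5 mOsm/kg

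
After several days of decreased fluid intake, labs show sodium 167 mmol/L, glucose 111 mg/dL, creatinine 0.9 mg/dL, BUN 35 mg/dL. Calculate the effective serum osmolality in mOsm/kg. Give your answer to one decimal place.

340.2 mOsm/kg

Effective osmolality excludes urea (freely permeant across cell membranes):
2·Na + glucose/18
= 2·167 + 111/18
= 334 + 6.17
= 340.17 mOsm/kg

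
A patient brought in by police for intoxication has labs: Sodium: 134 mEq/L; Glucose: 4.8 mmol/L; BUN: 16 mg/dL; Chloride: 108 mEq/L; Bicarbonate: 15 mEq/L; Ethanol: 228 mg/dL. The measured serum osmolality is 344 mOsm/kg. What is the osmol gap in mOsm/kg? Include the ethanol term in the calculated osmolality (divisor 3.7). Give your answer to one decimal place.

Calculated osmolality = 2·Na + glucose + BUN/2.8 + ethanol/3.7
= 2·134 + 4.8 + 16/2.8 + 228/3.7
= 268 + 4.80 + 5.71 + 61.62
= 340.13 mOsm/kg ≈ 340.1 mOsm/kg
Osmolar gap = measured − calculated = 344 − 340.1 = 3.9 mOsm/kg

3.9 mOsm/kg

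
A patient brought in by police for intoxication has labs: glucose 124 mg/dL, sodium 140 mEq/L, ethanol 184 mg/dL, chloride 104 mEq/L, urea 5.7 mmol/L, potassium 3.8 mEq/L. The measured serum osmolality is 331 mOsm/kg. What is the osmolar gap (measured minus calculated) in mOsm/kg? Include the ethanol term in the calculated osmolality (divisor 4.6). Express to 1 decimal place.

-1.6 mOsm/kg

Calculated osmolality = 2·Na + glucose/18 + urea + ethanol/4.6
= 2·140 + 124/18 + 5.7 + 184/4.6
= 280 + 6.89 + 5.70 + 40
= 332.59 mOsm/kg ≈ 332.6 mOsm/kg
Osmolar gap = measured − calculated = 331 − 332.6 = -1.6 mOsm/kg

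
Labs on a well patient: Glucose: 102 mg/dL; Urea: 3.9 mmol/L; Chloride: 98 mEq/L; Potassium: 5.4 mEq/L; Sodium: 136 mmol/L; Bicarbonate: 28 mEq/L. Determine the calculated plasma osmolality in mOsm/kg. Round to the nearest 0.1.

Calculated osmolality = 2·Na + glucose/18 + urea
= 2·136 + 102/18 + 3.9
= 272 + 5.67 + 3.90
= 281.57 mOsm/kg

281.6 mOsm/kg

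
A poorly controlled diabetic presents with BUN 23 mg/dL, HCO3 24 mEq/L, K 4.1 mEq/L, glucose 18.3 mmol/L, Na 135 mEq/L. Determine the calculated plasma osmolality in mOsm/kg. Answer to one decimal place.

296.5 mOsm/kg

Calculated osmolality = 2·Na + glucose + BUN/2.8
= 2·135 + 18.3 + 23/2.8
= 270 + 18.30 + 8.21
= 296.51 mOsm/kg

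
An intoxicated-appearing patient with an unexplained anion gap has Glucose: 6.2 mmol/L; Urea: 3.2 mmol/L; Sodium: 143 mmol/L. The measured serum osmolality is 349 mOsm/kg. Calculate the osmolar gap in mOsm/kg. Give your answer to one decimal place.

53.6 mOsm/kg

Calculated osmolality = 2·Na + glucose + urea
= 2·143 + 6.2 + 3.2
= 286 + 6.20 + 3.20
= 295.4 mOsm/kg ≈ 295.4 mOsm/kg
Osmolar gap = measured − calculated = 349 − 295.4 = 53.6 mOsm/kg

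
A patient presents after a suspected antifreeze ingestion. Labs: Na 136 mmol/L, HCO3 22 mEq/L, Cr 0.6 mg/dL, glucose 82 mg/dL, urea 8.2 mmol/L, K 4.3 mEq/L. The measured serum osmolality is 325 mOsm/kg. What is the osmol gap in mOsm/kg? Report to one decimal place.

Calculated osmolality = 2·Na + glucose/18 + urea
= 2·136 + 82/18 + 8.2
= 272 + 4.56 + 8.20
= 284.76 mOsm/kg ≈ 284.8 mOsm/kg
Osmolar gap = measured − calculated = 325 − 284.8 = 40.2 mOsm/kg

40.2 mOsm/kg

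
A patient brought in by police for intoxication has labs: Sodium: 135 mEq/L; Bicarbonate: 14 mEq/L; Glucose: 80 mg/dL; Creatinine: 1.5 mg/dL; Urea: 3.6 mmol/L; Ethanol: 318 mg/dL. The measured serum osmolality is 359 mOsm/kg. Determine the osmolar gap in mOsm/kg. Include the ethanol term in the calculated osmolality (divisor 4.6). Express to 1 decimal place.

11.8 mOsm/kg

Calculated osmolality = 2·Na + glucose/18 + urea + ethanol/4.6
= 2·135 + 80/18 + 3.6 + 318/4.6
= 270 + 4.44 + 3.60 + 69.13
= 347.17 mOsm/kg ≈ 347.2 mOsm/kg
Osmolar gap = measured − calculated = 359 − 347.2 = 11.8 mOsm/kg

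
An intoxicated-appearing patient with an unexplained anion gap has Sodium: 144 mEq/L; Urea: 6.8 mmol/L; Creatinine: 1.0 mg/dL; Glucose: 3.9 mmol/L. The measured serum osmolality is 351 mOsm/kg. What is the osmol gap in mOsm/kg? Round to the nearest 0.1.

52.3 mOsm/kg

Calculated osmolality = 2·Na + glucose + urea
= 2·144 + 3.9 + 6.8
= 288 + 3.90 + 6.80
= 298.7 mOsm/kg ≈ 298.7 mOsm/kg
Osmolar gap = measured − calculated = 351 − 298.7 = 52.3 mOsm/kg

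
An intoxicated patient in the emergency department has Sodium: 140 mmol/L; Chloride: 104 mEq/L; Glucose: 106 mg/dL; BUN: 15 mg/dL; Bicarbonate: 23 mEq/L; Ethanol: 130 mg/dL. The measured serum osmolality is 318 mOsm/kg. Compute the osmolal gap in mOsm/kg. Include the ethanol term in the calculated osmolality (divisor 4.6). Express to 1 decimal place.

Calculated osmolality = 2·Na + glucose/18 + BUN/2.8 + ethanol/4.6
= 2·140 + 106/18 + 15/2.8 + 130/4.6
= 280 + 5.89 + 5.36 + 28.26
= 319.51 mOsm/kg ≈ 319.5 mOsm/kg
Osmolar gap = measured − calculated = 318 − 319.5 = -1.5 mOsm/kg

-1.5 mOsm/kg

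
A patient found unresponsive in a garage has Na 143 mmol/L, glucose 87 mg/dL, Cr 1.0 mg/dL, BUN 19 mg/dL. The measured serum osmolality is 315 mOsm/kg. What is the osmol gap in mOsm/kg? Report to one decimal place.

Calculated osmolality = 2·Na + glucose/18 + BUN/2.8
= 2·143 + 87/18 + 19/2.8
= 286 + 4.83 + 6.79
= 297.62 mOsm/kg ≈ 297.6 mOsm/kg
Osmolar gap = measured − calculated = 315 − 297.6 = 17.4 mOsm/kg

17.4 mOsm/kg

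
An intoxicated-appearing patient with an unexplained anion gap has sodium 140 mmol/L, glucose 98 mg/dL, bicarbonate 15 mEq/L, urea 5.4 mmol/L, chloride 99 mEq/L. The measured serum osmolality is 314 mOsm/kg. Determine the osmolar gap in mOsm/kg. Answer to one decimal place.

23.2 mOsm/kg

Calculated osmolality = 2·Na + glucose/18 + urea
= 2·140 + 98/18 + 5.4
= 280 + 5.44 + 5.40
= 290.84 mOsm/kg ≈ 290.8 mOsm/kg
Osmolar gap = measured − calculated = 314 − 290.8 = 23.2 mOsm/kg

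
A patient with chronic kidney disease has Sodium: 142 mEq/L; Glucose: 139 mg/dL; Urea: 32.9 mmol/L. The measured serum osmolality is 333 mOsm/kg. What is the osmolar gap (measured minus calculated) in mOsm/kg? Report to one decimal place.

8.4 mOsm/kg

Calculated osmolality = 2·Na + glucose/18 + urea
= 2·142 + 139/18 + 32.9
= 284 + 7.72 + 32.90
= 324.62 mOsm/kg ≈ 324.6 mOsm/kg
Osmolar gap = measured − calculated = 333 − 324.6 = 8.4 mOsm/kg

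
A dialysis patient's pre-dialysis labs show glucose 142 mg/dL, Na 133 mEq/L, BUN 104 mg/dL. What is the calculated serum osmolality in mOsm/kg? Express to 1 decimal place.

Calculated osmolality = 2·Na + glucose/18 + BUN/2.8
= 2·133 + 142/18 + 104/2.8
= 266 + 7.89 + 37.14
= 311.03 mOsm/kg

311.0 mOsm/kg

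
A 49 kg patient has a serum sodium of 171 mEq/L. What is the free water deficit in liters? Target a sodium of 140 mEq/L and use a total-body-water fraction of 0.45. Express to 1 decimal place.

4.9 L

TBW = 0.45 · 49 = 22.05 L
Free water deficit = TBW · (Na/140 − 1)
= 22.05 · (171/140 − 1)
= 22.05 · 0.2214
= 4.88 L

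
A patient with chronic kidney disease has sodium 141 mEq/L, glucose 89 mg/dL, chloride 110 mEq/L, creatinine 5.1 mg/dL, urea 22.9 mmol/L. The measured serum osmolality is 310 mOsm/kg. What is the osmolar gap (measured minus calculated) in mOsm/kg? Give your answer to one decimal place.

Calculated osmolality = 2·Na + glucose/18 + urea
= 2·141 + 89/18 + 22.9
= 282 + 4.94 + 22.90
= 309.84 mOsm/kg ≈ 309.8 mOsm/kg
Osmolar gap = measured − calculated = 310 − 309.8 = 0.2 mOsm/kg

0.2 mOsm/kg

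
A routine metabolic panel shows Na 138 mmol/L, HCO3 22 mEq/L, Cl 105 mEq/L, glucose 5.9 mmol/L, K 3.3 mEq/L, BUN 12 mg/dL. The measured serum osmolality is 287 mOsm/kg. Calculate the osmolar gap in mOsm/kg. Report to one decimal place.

Calculated osmolality = 2·Na + glucose + BUN/2.8
= 2·138 + 5.9 + 12/2.8
= 276 + 5.90 + 4.29
= 286.19 mOsm/kg ≈ 286.2 mOsm/kg
Osmolar gap = measured − calculated = 287 − 286.2 = 0.8 mOsm/kg

0.8 mOsm/kg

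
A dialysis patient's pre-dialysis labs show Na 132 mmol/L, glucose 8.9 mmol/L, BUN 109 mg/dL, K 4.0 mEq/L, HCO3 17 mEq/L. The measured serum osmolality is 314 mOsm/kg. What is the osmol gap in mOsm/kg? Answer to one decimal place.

Calculated osmolality = 2·Na + glucose + BUN/2.8
= 2·132 + 8.9 + 109/2.8
= 264 + 8.90 + 38.93
= 311.83 mOsm/kg ≈ 311.8 mOsm/kg
Osmolar gap = measured − calculated = 314 − 311.8 = 2.2 mOsm/kg

2.2 mOsm/kg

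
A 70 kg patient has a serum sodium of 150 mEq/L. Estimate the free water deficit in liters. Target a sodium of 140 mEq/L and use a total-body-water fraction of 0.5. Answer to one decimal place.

TBW = 0.5 · 70 = 35 L
Free water deficit = TBW · (Na/140 − 1)
= 35 · (150/140 − 1)
= 35 · 0.0714
= 2.5 L

2.5 L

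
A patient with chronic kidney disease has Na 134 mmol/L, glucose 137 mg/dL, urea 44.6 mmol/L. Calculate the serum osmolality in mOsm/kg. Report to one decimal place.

Calculated osmolality = 2·Na + glucose/18 + urea
= 2·134 + 137/18 + 44.6
= 268 + 7.61 + 44.60
= 320.21 mOsm/kg

320.2 mOsm/kg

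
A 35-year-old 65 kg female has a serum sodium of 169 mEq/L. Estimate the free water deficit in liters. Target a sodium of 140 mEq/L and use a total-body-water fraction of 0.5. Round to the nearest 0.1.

TBW = 0.5 · 65 = 32.5 L
Free water deficit = TBW · (Na/140 − 1)
= 32.5 · (169/140 − 1)
= 32.5 · 0.2071
= 6.73 L

6.7 L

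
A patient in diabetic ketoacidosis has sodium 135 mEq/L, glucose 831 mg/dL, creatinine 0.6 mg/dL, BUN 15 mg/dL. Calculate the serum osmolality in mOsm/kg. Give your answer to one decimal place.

Calculated osmolality = 2·Na + glucose/18 + BUN/2.8
= 2·135 + 831/18 + 15/2.8
= 270 + 46.17 + 5.36
= 321.53 mOsm/kg

321.5 mOsm/kg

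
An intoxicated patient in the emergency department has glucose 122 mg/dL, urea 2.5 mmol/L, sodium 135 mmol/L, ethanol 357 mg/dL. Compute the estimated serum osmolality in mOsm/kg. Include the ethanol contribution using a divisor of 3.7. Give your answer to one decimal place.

375.8 mOsm/kg

Calculated osmolality = 2·Na + glucose/18 + urea + ethanol/3.7
= 2·135 + 122/18 + 2.5 + 357/3.7
= 270 + 6.78 + 2.50 + 96.49
= 375.77 mOsm/kg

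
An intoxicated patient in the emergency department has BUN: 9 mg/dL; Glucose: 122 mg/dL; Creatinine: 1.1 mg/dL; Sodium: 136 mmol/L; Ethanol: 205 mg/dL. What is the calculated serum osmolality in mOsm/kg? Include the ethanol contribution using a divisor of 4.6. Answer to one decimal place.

326.6 mOsm/kg

Calculated osmolality = 2·Na + glucose/18 + BUN/2.8 + ethanol/4.6
= 2·136 + 122/18 + 9/2.8 + 205/4.6
= 272 + 6.78 + 3.21 + 44.57
= 326.56 mOsm/kg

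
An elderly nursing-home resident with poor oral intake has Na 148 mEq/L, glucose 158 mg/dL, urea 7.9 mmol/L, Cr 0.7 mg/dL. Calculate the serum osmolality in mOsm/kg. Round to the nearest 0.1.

312.7 mOsm/kg

Calculated osmolality = 2·Na + glucose/18 + urea
= 2·148 + 158/18 + 7.9
= 296 + 8.78 + 7.90
= 312.68 mOsm/kg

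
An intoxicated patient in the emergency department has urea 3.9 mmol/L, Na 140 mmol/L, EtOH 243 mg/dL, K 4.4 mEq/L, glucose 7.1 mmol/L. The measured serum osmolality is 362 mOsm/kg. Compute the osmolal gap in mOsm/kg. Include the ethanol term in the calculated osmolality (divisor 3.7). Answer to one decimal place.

5.3 mOsm/kg

Calculated osmolality = 2·Na + glucose + urea + ethanol/3.7
= 2·140 + 7.1 + 3.9 + 243/3.7
= 280 + 7.10 + 3.90 + 65.68
= 356.68 mOsm/kg ≈ 356.7 mOsm/kg
Osmolar gap = measured − calculated = 362 − 356.7 = 5.3 mOsm/kg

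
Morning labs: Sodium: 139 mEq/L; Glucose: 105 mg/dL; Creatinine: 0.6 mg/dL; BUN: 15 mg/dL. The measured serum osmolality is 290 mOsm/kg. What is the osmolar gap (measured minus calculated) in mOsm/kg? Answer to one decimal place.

0.8 mOsm/kg

Calculated osmolality = 2·Na + glucose/18 + BUN/2.8
= 2·139 + 105/18 + 15/2.8
= 278 + 5.83 + 5.36
= 289.19 mOsm/kg ≈ 289.2 mOsm/kg
Osmolar gap = measured − calculated = 290 − 289.2 = 0.8 mOsm/kg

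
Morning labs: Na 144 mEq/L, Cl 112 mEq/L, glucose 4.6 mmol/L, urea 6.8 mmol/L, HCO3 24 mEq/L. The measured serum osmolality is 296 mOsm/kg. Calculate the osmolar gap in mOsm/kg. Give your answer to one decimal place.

-3.4 mOsm/kg

Calculated osmolality = 2·Na + glucose + urea
= 2·144 + 4.6 + 6.8
= 288 + 4.60 + 6.80
= 299.4 mOsm/kg ≈ 299.4 mOsm/kg
Osmolar gap = measured − calculated = 296 − 299.4 = -3.4 mOsm/kg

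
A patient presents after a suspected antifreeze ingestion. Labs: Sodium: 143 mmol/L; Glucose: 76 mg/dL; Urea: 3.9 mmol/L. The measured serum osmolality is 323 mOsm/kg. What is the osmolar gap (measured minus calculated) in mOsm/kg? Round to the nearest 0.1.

28.9 mOsm/kg

Calculated osmolality = 2·Na + glucose/18 + urea
= 2·143 + 76/18 + 3.9
= 286 + 4.22 + 3.90
= 294.12 mOsm/kg ≈ 294.1 mOsm/kg
Osmolar gap = measured − calculated = 323 − 294.1 = 28.9 mOsm/kg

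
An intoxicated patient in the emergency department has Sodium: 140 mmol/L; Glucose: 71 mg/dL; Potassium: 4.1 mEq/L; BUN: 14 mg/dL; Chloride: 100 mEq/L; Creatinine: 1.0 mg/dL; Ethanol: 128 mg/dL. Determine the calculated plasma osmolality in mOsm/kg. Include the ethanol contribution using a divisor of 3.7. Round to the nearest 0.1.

323.5 mOsm/kg

Calculated osmolality = 2·Na + glucose/18 + BUN/2.8 + ethanol/3.7
= 2·140 + 71/18 + 14/2.8 + 128/3.7
= 280 + 3.94 + 5 + 34.59
= 323.53 mOsm/kg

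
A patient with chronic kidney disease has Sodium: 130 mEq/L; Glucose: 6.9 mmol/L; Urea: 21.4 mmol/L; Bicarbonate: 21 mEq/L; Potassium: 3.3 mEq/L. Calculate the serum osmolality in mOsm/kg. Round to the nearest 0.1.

288.3 mOsm/kg

Calculated osmolality = 2·Na + glucose + urea
= 2·130 + 6.9 + 21.4
= 260 + 6.90 + 21.40
= 288.3 mOsm/kg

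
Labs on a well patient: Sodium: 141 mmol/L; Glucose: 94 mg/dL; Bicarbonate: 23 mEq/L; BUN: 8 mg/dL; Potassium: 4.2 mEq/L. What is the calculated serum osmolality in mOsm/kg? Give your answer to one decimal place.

290.1 mOsm/kg

Calculated osmolality = 2·Na + glucose/18 + BUN/2.8
= 2·141 + 94/18 + 8/2.8
= 282 + 5.22 + 2.86
= 290.08 mOsm/kg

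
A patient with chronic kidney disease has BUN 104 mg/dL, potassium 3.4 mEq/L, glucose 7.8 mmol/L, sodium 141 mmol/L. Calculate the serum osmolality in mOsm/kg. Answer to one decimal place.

Calculated osmolality = 2·Na + glucose + BUN/2.8
= 2·141 + 7.8 + 104/2.8
= 282 + 7.80 + 37.14
= 326.94 mOsm/kg

326.9 mOsm/kg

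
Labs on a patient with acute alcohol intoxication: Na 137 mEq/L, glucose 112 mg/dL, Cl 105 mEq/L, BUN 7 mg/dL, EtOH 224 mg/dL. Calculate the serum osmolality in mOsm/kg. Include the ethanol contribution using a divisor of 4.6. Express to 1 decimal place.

Calculated osmolality = 2·Na + glucose/18 + BUN/2.8 + ethanol/4.6
= 2·137 + 112/18 + 7/2.8 + 224/4.6
= 274 + 6.22 + 2.50 + 48.70
= 331.42 mOsm/kg

331.4 mOsm/kg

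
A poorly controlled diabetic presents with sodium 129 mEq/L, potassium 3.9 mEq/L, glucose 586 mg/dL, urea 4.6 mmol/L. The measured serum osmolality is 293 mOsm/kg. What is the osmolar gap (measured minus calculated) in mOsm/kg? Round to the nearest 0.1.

-2.2 mOsm/kg

Calculated osmolality = 2·Na + glucose/18 + urea
= 2·129 + 586/18 + 4.6
= 258 + 32.56 + 4.60
= 295.16 mOsm/kg ≈ 295.2 mOsm/kg
Osmolar gap = measured − calculated = 293 − 295.2 = -2.2 mOsm/kg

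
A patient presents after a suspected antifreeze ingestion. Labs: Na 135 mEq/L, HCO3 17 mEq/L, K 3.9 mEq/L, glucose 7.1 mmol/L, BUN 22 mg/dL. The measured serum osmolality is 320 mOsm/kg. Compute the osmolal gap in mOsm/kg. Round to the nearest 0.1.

35.0 mOsm/kg

Calculated osmolality = 2·Na + glucose + BUN/2.8
= 2·135 + 7.1 + 22/2.8
= 270 + 7.10 + 7.86
= 284.96 mOsm/kg ≈ 285.0 mOsm/kg
Osmolar gap = measured − calculated = 320 − 285.0 = 35.0 mOsm/kg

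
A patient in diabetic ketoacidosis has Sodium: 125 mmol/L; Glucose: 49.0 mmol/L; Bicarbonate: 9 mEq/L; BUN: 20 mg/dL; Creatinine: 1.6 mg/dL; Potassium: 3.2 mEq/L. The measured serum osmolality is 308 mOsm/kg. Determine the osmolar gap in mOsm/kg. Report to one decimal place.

Calculated osmolality = 2·Na + glucose + BUN/2.8
= 2·125 + 49 + 20/2.8
= 250 + 49 + 7.14
= 306.14 mOsm/kg ≈ 306.1 mOsm/kg
Osmolar gap = measured − calculated = 308 − 306.1 = 1.9 mOsm/kg

1.9 mOsm/kg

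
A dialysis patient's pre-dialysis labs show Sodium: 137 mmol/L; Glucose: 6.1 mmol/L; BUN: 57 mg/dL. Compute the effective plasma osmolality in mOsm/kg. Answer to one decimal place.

Effective osmolality excludes urea (freely permeant across cell membranes):
2·Na + glucose
= 2·137 + 6.1
= 274 + 6.1
= 280.1 mOsm/kg

280.1 mOsm/kg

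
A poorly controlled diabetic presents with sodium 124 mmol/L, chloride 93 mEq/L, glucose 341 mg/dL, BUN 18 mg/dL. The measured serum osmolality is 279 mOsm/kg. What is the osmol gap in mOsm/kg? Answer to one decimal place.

5.6 mOsm/kg

Calculated osmolality = 2·Na + glucose/18 + BUN/2.8
= 2·124 + 341/18 + 18/2.8
= 248 + 18.94 + 6.43
= 273.37 mOsm/kg ≈ 273.4 mOsm/kg
Osmolar gap = measured − calculated = 279 − 273.4 = 5.6 mOsm/kg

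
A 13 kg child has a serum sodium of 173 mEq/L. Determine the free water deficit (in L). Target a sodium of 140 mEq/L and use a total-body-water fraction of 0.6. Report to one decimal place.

1.8 L

TBW = 0.6 · 13 = 7.8 L
Free water deficit = TBW · (Na/140 − 1)
= 7.8 · (173/140 − 1)
= 7.8 · 0.2357
= 1.84 L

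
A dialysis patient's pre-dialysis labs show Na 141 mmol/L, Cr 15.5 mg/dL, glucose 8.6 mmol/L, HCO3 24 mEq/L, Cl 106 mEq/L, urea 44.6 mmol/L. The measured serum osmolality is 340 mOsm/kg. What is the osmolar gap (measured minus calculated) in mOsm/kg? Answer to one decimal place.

4.8 mOsm/kg

Calculated osmolality = 2·Na + glucose + urea
= 2·141 + 8.6 + 44.6
= 282 + 8.60 + 44.60
= 335.2 mOsm/kg ≈ 335.2 mOsm/kg
Osmolar gap = measured − calculated = 340 − 335.2 = 4.8 mOsm/kg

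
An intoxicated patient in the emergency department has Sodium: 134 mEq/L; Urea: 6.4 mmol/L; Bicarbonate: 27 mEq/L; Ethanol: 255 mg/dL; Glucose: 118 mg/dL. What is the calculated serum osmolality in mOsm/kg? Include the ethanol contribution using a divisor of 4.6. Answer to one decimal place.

Calculated osmolality = 2·Na + glucose/18 + urea + ethanol/4.6
= 2·134 + 118/18 + 6.4 + 255/4.6
= 268 + 6.56 + 6.40 + 55.43
= 336.39 mOsm/kg

336.4 mOsm/kg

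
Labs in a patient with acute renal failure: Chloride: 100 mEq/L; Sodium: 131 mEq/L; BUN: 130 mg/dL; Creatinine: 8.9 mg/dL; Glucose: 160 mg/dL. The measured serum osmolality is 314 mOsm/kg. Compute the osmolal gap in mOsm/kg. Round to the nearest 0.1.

-3.3 mOsm/kg

Calculated osmolality = 2·Na + glucose/18 + BUN/2.8
= 2·131 + 160/18 + 130/2.8
= 262 + 8.89 + 46.43
= 317.32 mOsm/kg ≈ 317.3 mOsm/kg
Osmolar gap = measured − calculated = 314 − 317.3 = -3.3 mOsm/kg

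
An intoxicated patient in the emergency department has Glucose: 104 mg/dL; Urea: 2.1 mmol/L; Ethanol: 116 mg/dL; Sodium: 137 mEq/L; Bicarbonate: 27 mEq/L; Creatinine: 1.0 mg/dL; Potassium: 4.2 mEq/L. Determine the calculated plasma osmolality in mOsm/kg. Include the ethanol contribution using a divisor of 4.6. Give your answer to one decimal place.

Calculated osmolality = 2·Na + glucose/18 + urea + ethanol/4.6
= 2·137 + 104/18 + 2.1 + 116/4.6
= 274 + 5.78 + 2.10 + 25.22
= 307.1 mOsm/kg

307.1 mOsm/kg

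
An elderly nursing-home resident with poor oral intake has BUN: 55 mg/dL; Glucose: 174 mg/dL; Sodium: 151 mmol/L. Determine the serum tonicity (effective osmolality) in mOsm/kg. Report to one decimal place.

Effective osmolality excludes urea (freely permeant across cell membranes):
2·Na + glucose/18
= 2·151 + 174/18
= 302 + 9.67
= 311.67 mOsm/kg

311.7 mOsm/kg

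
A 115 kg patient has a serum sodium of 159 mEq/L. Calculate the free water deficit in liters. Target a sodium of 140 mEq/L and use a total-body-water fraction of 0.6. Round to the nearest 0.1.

TBW = 0.6 · 115 = 69 L
Free water deficit = TBW · (Na/140 − 1)
= 69 · (159/140 − 1)
= 69 · 0.1357
= 9.36 L

9.4 L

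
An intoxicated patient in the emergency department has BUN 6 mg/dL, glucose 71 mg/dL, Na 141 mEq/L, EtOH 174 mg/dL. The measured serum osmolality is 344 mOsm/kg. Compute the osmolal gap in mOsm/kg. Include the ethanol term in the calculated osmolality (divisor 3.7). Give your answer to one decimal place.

Calculated osmolality = 2·Na + glucose/18 + BUN/2.8 + ethanol/3.7
= 2·141 + 71/18 + 6/2.8 + 174/3.7
= 282 + 3.94 + 2.14 + 47.03
= 335.11 mOsm/kg ≈ 335.1 mOsm/kg
Osmolar gap = measured − calculated = 344 − 335.1 = 8.9 mOsm/kg

8.9 mOsm/kg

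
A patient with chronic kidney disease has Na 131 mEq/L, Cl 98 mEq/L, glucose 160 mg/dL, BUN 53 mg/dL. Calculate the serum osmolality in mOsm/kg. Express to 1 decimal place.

289.8 mOsm/kg

Calculated osmolality = 2·Na + glucose/18 + BUN/2.8
= 2·131 + 160/18 + 53/2.8
= 262 + 8.89 + 18.93
= 289.82 mOsm/kg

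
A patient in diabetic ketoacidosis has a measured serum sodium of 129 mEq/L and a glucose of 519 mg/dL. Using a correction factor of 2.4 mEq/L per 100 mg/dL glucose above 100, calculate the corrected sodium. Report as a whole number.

Corrected Na = measured Na + 2.4 · (glucose − 100)/100
= 129 + 2.4 · (519 − 100)/100
= 129 + 10.1
= 139.1 mEq/L

139 mEq/L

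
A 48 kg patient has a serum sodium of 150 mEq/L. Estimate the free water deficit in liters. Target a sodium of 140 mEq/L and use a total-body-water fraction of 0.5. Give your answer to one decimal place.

1.7 L

TBW = 0.5 · 48 = 24 L
Free water deficit = TBW · (Na/140 − 1)
= 24 · (150/140 − 1)
= 24 · 0.0714
= 1.71 L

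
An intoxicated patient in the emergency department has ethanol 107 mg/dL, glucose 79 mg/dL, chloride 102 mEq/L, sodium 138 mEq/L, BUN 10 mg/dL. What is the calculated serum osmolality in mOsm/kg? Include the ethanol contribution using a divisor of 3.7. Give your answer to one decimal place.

Calculated osmolality = 2·Na + glucose/18 + BUN/2.8 + ethanol/3.7
= 2·138 + 79/18 + 10/2.8 + 107/3.7
= 276 + 4.39 + 3.57 + 28.92
= 312.88 mOsm/kg

312.9 mOsm/kg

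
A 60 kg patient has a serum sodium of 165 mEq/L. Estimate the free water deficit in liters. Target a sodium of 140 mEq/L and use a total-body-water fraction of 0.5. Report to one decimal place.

TBW = 0.5 · 60 = 30 L
Free water deficit = TBW · (Na/140 − 1)
= 30 · (165/140 − 1)
= 30 · 0.1786
= 5.36 L

5.4 L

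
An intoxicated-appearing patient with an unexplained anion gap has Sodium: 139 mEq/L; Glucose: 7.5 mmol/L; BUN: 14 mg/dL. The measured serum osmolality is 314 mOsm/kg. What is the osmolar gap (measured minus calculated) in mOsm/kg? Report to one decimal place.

23.5 mOsm/kg

Calculated osmolality = 2·Na + glucose + BUN/2.8
= 2·139 + 7.5 + 14/2.8
= 278 + 7.50 + 5
= 290.5 mOsm/kg ≈ 290.5 mOsm/kg
Osmolar gap = measured − calculated = 314 − 290.5 = 23.5 mOsm/kg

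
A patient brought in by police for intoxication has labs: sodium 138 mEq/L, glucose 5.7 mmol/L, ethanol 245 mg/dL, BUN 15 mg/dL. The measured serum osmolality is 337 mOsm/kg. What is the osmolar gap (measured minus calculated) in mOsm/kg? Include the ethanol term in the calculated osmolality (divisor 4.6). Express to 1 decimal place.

Calculated osmolality = 2·Na + glucose + BUN/2.8 + ethanol/4.6
= 2·138 + 5.7 + 15/2.8 + 245/4.6
= 276 + 5.70 + 5.36 + 53.26
= 340.32 mOsm/kg ≈ 340.3 mOsm/kg
Osmolar gap = measured − calculated = 337 − 340.3 = -3.3 mOsm/kg

-3.3 mOsm/kg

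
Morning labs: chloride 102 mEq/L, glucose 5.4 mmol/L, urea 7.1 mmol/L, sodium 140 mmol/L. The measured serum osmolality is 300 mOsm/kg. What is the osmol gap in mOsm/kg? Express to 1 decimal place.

Calculated osmolality = 2·Na + glucose + urea
= 2·140 + 5.4 + 7.1
= 280 + 5.40 + 7.10
= 292.5 mOsm/kg ≈ 292.5 mOsm/kg
Osmolar gap = measured − calculated = 300 − 292.5 = 7.5 mOsm/kg

7.5 mOsm/kg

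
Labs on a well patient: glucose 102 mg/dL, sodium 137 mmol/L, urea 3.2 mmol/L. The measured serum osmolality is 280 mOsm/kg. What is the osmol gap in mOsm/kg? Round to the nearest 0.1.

-2.9 mOsm/kg

Calculated osmolality = 2·Na + glucose/18 + urea
= 2·137 + 102/18 + 3.2
= 274 + 5.67 + 3.20
= 282.87 mOsm/kg ≈ 282.9 mOsm/kg
Osmolar gap = measured − calculated = 280 − 282.9 = -2.9 mOsm/kg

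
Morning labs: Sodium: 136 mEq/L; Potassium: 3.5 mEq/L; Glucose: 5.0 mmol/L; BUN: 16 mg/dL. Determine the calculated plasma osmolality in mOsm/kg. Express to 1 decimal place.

282.7 mOsm/kg

Calculated osmolality = 2·Na + glucose + BUN/2.8
= 2·136 + 5 + 16/2.8
= 272 + 5 + 5.71
= 282.71 mOsm/kg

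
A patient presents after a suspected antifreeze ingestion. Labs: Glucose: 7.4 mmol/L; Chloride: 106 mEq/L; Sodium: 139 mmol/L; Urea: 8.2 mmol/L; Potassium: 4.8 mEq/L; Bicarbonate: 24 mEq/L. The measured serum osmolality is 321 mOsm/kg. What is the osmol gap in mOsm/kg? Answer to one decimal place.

27.4 mOsm/kg

Calculated osmolality = 2·Na + glucose + urea
= 2·139 + 7.4 + 8.2
= 278 + 7.40 + 8.20
= 293.6 mOsm/kg ≈ 293.6 mOsm/kg
Osmolar gap = measured − calculated = 321 − 293.6 = 27.4 mOsm/kg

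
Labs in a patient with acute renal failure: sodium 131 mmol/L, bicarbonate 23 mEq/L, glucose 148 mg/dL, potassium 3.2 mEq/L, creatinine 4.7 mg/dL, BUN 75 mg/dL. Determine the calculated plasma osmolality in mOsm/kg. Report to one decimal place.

297.0 mOsm/kg

Calculated osmolality = 2·Na + glucose/18 + BUN/2.8
= 2·131 + 148/18 + 75/2.8
= 262 + 8.22 + 26.79
= 297.01 mOsm/kg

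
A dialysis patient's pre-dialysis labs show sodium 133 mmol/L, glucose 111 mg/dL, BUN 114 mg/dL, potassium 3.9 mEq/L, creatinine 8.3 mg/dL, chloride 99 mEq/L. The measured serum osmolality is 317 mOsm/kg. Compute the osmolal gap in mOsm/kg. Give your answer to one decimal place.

Calculated osmolality = 2·Na + glucose/18 + BUN/2.8
= 2·133 + 111/18 + 114/2.8
= 266 + 6.17 + 40.71
= 312.88 mOsm/kg ≈ 312.9 mOsm/kg
Osmolar gap = measured − calculated = 317 − 312.9 = 4.1 mOsm/kg

4.1 mOsm/kg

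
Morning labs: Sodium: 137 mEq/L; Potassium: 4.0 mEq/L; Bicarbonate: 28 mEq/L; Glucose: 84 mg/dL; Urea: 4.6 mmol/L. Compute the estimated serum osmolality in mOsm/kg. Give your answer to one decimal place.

283.3 mOsm/kg

Calculated osmolality = 2·Na + glucose/18 + urea
= 2·137 + 84/18 + 4.6
= 274 + 4.67 + 4.60
= 283.27 mOsm/kg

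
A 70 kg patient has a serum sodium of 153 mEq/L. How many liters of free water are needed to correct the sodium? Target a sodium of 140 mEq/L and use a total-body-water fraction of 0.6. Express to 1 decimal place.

TBW = 0.6 · 70 = 42 L
Free water deficit = TBW · (Na/140 − 1)
= 42 · (153/140 − 1)
= 42 · 0.0929
= 3.9 L

3.9 L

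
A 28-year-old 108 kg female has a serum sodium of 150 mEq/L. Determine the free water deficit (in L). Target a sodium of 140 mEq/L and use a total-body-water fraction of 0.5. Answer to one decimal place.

TBW = 0.5 · 108 = 54 L
Free water deficit = TBW · (Na/140 − 1)
= 54 · (150/140 − 1)
= 54 · 0.0714
= 3.86 L

3.9 L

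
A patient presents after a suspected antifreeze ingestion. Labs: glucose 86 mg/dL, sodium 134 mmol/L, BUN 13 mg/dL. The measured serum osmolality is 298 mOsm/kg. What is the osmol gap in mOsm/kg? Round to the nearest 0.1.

20.6 mOsm/kg

Calculated osmolality = 2·Na + glucose/18 + BUN/2.8
= 2·134 + 86/18 + 13/2.8
= 268 + 4.78 + 4.64
= 277.42 mOsm/kg ≈ 277.4 mOsm/kg
Osmolar gap = measured − calculated = 298 − 277.4 = 20.6 mOsm/kg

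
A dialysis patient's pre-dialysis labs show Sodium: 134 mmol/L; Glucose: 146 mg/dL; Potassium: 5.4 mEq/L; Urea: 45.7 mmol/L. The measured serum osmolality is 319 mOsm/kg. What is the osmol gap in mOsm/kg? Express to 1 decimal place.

Calculated osmolality = 2·Na + glucose/18 + urea
= 2·134 + 146/18 + 45.7
= 268 + 8.11 + 45.70
= 321.81 mOsm/kg ≈ 321.8 mOsm/kg
Osmolar gap = measured − calculated = 319 − 321.8 = -2.8 mOsm/kg

-2.8 mOsm/kg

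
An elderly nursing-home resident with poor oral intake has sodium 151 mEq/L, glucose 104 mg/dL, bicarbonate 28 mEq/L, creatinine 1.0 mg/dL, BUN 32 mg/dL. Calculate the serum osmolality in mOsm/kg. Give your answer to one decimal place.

Calculated osmolality = 2·Na + glucose/18 + BUN/2.8
= 2·151 + 104/18 + 32/2.8
= 302 + 5.78 + 11.43
= 319.21 mOsm/kg

319.2 mOsm/kg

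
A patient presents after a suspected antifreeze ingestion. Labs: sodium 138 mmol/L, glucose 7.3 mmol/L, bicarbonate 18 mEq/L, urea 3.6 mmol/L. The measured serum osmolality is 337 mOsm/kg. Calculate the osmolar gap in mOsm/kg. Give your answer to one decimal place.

50.1 mOsm/kg

Calculated osmolality = 2·Na + glucose + urea
= 2·138 + 7.3 + 3.6
= 276 + 7.30 + 3.60
= 286.9 mOsm/kg ≈ 286.9 mOsm/kg
Osmolar gap = measured − calculated = 337 − 286.9 = 50.1 mOsm/kg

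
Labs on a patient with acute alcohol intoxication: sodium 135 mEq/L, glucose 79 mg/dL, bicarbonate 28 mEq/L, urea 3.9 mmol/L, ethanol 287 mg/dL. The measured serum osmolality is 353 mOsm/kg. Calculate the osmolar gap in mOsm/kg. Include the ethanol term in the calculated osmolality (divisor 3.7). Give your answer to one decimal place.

-2.9 mOsm/kg

Calculated osmolality = 2·Na + glucose/18 + urea + ethanol/3.7
= 2·135 + 79/18 + 3.9 + 287/3.7
= 270 + 4.39 + 3.90 + 77.57
= 355.86 mOsm/kg ≈ 355.9 mOsm/kg
Osmolar gap = measured − calculated = 353 − 355.9 = -2.9 mOsm/kg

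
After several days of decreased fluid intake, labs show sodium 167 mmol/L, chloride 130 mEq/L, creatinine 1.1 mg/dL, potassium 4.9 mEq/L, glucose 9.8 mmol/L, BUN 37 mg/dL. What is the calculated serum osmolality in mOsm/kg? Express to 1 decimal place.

357.0 mOsm/kg

Calculated osmolality = 2·Na + glucose + BUN/2.8
= 2·167 + 9.8 + 37/2.8
= 334 + 9.80 + 13.21
= 357.01 mOsm/kg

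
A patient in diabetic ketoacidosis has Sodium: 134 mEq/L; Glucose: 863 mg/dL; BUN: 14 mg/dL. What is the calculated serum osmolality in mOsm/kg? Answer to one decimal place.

320.9 mOsm/kg

Calculated osmolality = 2·Na + glucose/18 + BUN/2.8
= 2·134 + 863/18 + 14/2.8
= 268 + 47.94 + 5
= 320.94 mOsm/kg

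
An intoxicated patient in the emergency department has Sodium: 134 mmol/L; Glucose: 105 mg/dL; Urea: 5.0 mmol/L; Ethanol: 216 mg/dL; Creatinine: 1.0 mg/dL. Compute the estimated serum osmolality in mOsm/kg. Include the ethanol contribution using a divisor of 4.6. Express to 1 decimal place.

Calculated osmolality = 2·Na + glucose/18 + urea + ethanol/4.6
= 2·134 + 105/18 + 5 + 216/4.6
= 268 + 5.83 + 5 + 46.96
= 325.79 mOsm/kg

325.8 mOsm/kg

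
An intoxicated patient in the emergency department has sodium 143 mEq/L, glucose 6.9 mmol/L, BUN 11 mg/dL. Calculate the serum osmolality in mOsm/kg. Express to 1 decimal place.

296.8 mOsm/kg

Calculated osmolality = 2·Na + glucose + BUN/2.8
= 2·143 + 6.9 + 11/2.8
= 286 + 6.90 + 3.93
= 296.83 mOsm/kg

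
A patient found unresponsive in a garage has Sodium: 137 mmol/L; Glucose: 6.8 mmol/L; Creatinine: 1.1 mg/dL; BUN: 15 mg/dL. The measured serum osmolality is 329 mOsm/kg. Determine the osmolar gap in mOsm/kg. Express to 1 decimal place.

42.8 mOsm/kg

Calculated osmolality = 2·Na + glucose + BUN/2.8
= 2·137 + 6.8 + 15/2.8
= 274 + 6.80 + 5.36
= 286.16 mOsm/kg ≈ 286.2 mOsm/kg
Osmolar gap = measured − calculated = 329 − 286.2 = 42.8 mOsm/kg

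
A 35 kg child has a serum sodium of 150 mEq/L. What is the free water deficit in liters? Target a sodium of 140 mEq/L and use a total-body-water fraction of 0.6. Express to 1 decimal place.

TBW = 0.6 · 35 = 21 L
Free water deficit = TBW · (Na/140 − 1)
= 21 · (150/140 − 1)
= 21 · 0.0714
= 1.5 L

1.5 L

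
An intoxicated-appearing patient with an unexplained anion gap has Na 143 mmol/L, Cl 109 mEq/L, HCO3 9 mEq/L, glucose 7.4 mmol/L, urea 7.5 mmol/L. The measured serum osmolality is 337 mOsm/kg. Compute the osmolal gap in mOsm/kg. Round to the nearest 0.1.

36.1 mOsm/kg

Calculated osmolality = 2·Na + glucose + urea
= 2·143 + 7.4 + 7.5
= 286 + 7.40 + 7.50
= 300.9 mOsm/kg ≈ 300.9 mOsm/kg
Osmolar gap = measured − calculated = 337 − 300.9 = 36.1 mOsm/kg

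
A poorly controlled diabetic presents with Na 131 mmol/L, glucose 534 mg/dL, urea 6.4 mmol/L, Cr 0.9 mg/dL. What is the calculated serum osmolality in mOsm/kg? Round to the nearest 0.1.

298.1 mOsm/kg

Calculated osmolality = 2·Na + glucose/18 + urea
= 2·131 + 534/18 + 6.4
= 262 + 29.67 + 6.40
= 298.07 mOsm/kg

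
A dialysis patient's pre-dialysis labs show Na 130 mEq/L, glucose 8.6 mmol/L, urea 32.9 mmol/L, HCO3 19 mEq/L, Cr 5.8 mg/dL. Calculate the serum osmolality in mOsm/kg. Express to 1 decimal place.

301.5 mOsm/kg

Calculated osmolality = 2·Na + glucose + urea
= 2·130 + 8.6 + 32.9
= 260 + 8.60 + 32.90
= 301.5 mOsm/kg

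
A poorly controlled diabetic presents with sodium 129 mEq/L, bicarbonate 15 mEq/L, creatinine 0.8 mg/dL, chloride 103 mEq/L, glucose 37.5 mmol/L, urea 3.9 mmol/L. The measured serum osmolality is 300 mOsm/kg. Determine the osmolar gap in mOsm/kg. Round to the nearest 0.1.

Calculated osmolality = 2·Na + glucose + urea
= 2·129 + 37.5 + 3.9
= 258 + 37.50 + 3.90
= 299.4 mOsm/kg ≈ 299.4 mOsm/kg
Osmolar gap = measured − calculated = 300 − 299.4 = 0.6 mOsm/kg

0.6 mOsm/kg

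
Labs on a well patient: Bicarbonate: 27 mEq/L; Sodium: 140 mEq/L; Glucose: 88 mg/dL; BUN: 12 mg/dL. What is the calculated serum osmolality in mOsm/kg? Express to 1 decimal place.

289.2 mOsm/kg

Calculated osmolality = 2·Na + glucose/18 + BUN/2.8
= 2·140 + 88/18 + 12/2.8
= 280 + 4.89 + 4.29
= 289.18 mOsm/kg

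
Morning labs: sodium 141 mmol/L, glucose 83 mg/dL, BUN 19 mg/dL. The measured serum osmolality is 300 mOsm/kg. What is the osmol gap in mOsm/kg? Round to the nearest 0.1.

6.6 mOsm/kg

Calculated osmolality = 2·Na + glucose/18 + BUN/2.8
= 2·141 + 83/18 + 19/2.8
= 282 + 4.61 + 6.79
= 293.4 mOsm/kg ≈ 293.4 mOsm/kg
Osmolar gap = measured − calculated = 300 − 293.4 = 6.6 mOsm/kg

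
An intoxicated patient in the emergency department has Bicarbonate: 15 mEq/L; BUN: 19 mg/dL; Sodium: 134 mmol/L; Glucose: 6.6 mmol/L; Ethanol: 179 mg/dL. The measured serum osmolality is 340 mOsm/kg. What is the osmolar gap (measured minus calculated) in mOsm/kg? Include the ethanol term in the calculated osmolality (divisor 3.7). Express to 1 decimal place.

10.2 mOsm/kg

Calculated osmolality = 2·Na + glucose + BUN/2.8 + ethanol/3.7
= 2·134 + 6.6 + 19/2.8 + 179/3.7
= 268 + 6.60 + 6.79 + 48.38
= 329.77 mOsm/kg ≈ 329.8 mOsm/kg
Osmolar gap = measured − calculated = 340 − 329.8 = 10.2 mOsm/kg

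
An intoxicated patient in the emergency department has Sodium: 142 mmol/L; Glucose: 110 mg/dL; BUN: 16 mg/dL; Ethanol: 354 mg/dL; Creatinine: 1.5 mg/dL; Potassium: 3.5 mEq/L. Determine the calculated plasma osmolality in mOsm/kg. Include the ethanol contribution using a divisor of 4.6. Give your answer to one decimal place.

Calculated osmolality = 2·Na + glucose/18 + BUN/2.8 + ethanol/4.6
= 2·142 + 110/18 + 16/2.8 + 354/4.6
= 284 + 6.11 + 5.71 + 76.96
= 372.78 mOsm/kg

372.8 mOsm/kg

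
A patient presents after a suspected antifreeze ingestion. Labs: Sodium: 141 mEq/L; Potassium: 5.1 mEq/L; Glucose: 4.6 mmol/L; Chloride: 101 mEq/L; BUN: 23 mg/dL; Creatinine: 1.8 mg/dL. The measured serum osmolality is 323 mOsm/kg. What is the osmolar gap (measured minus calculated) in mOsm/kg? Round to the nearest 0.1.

28.2 mOsm/kg

Calculated osmolality = 2·Na + glucose + BUN/2.8
= 2·141 + 4.6 + 23/2.8
= 282 + 4.60 + 8.21
= 294.81 mOsm/kg ≈ 294.8 mOsm/kg
Osmolar gap = measured − calculated = 323 − 294.8 = 28.2 mOsm/kg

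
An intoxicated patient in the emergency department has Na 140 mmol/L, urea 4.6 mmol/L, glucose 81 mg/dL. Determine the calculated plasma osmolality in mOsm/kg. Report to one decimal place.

Calculated osmolality = 2·Na + glucose/18 + urea
= 2·140 + 81/18 + 4.6
= 280 + 4.50 + 4.60
= 289.1 mOsm/kg

289.1 mOsm/kg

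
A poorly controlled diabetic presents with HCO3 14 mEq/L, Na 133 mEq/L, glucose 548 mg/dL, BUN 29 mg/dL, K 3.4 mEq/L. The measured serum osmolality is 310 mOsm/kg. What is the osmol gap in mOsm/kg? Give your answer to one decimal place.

Calculated osmolality = 2·Na + glucose/18 + BUN/2.8
= 2·133 + 548/18 + 29/2.8
= 266 + 30.44 + 10.36
= 306.8 mOsm/kg ≈ 306.8 mOsm/kg
Osmolar gap = measured − calculated = 310 − 306.8 = 3.2 mOsm/kg

3.2 mOsm/kg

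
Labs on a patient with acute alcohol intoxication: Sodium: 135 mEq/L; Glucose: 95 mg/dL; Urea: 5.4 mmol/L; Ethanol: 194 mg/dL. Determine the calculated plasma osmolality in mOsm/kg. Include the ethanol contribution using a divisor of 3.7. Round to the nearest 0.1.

Calculated osmolality = 2·Na + glucose/18 + urea + ethanol/3.7
= 2·135 + 95/18 + 5.4 + 194/3.7
= 270 + 5.28 + 5.40 + 52.43
= 333.11 mOsm/kg

333.1 mOsm/kg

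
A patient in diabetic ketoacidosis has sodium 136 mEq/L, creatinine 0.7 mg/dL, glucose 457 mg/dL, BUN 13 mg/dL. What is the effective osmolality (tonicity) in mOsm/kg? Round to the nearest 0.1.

297.4 mOsm/kg

Effective osmolality excludes urea (freely permeant across cell membranes):
2·Na + glucose/18
= 2·136 + 457/18
= 272 + 25.39
= 297.39 mOsm/kg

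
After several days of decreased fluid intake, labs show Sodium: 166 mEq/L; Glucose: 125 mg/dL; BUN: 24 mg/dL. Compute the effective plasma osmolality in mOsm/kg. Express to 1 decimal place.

338.9 mOsm/kg

Effective osmolality excludes urea (freely permeant across cell membranes):
2·Na + glucose/18
= 2·166 + 125/18
= 332 + 6.94
= 338.94 mOsm/kg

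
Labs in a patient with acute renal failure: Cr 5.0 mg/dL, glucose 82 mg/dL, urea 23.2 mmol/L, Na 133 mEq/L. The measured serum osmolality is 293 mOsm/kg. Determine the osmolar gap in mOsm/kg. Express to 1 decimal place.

Calculated osmolality = 2·Na + glucose/18 + urea
= 2·133 + 82/18 + 23.2
= 266 + 4.56 + 23.20
= 293.76 mOsm/kg ≈ 293.8 mOsm/kg
Osmolar gap = measured − calculated = 293 − 293.8 = -0.8 mOsm/kg

-0.8 mOsm/kg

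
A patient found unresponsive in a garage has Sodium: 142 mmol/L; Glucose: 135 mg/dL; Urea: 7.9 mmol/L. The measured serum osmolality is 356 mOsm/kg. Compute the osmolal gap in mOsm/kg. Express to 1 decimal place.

Calculated osmolality = 2·Na + glucose/18 + urea
= 2·142 + 135/18 + 7.9
= 284 + 7.50 + 7.90
= 299.4 mOsm/kg ≈ 299.4 mOsm/kg
Osmolar gap = measured − calculated = 356 − 299.4 = 56.6 mOsm/kg

56.6 mOsm/kg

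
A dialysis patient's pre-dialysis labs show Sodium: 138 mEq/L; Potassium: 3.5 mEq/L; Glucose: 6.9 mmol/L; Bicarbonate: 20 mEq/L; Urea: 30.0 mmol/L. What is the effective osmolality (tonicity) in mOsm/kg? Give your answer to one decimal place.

282.9 mOsm/kg

Effective osmolality excludes urea (freely permeant across cell membranes):
2·Na + glucose
= 2·138 + 6.9
= 276 + 6.9
= 282.9 mOsm/kg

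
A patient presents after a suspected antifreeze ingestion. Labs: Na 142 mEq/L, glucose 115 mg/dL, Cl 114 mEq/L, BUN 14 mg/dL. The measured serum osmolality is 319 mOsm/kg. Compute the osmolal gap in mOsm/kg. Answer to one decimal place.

Calculated osmolality = 2·Na + glucose/18 + BUN/2.8
= 2·142 + 115/18 + 14/2.8
= 284 + 6.39 + 5
= 295.39 mOsm/kg ≈ 295.4 mOsm/kg
Osmolar gap = measured − calculated = 319 − 295.4 = 23.6 mOsm/kg

23.6 mOsm/kg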